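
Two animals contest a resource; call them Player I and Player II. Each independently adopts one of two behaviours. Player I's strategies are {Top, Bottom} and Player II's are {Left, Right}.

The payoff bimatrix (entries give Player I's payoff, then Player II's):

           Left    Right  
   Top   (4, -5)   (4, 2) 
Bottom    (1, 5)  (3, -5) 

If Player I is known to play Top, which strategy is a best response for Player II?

Against Top, Player II earns -5 from Left and 2 from Right.
So Right is the best response.

Right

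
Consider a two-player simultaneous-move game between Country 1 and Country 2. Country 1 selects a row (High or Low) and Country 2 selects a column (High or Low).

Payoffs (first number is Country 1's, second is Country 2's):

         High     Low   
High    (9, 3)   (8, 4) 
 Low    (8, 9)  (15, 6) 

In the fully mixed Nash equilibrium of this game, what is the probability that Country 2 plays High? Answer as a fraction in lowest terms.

Let q be the probability that Country 2 plays High. In a completely mixed equilibrium, Country 1 must be indifferent between High and Low.
Country 1's expected payoff from High is 9q + 8(1−q); from Low it is 8q + 15(1−q).
Setting these equal: q + 8 = −7q + 15, so q = 7/8.

7/8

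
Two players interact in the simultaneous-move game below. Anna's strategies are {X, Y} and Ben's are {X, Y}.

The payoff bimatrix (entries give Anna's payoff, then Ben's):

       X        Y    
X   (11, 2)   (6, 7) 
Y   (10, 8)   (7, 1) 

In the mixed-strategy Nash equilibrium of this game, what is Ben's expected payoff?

First find x, the probability Anna plays X, from Ben's indifference between X and Y: 2x + 8(1−x) = 7x + (1−x), giving x = 7/12.
Since Ben is indifferent in equilibrium, Ben's expected payoff equals the payoff from either column against (7/12, 5/12). Using X: 2(7/12) + 8(5/12) = 9/2.

9/2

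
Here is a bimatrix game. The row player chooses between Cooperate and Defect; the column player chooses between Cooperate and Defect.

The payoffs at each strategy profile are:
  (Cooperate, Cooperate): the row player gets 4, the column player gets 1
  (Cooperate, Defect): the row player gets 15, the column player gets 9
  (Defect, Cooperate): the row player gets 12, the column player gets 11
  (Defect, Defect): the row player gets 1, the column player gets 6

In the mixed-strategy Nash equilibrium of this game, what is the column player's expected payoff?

93/13

First find x, the probability the row player plays Cooperate, from the column player's indifference between Cooperate and Defect: x + 11(1−x) = 9x + 6(1−x), giving x = 5/13.
Since the column player is indifferent in equilibrium, the column player's expected payoff equals the payoff from either column against (5/13, 8/13). Using Cooperate: (5/13) + 11(8/13) = 93/13.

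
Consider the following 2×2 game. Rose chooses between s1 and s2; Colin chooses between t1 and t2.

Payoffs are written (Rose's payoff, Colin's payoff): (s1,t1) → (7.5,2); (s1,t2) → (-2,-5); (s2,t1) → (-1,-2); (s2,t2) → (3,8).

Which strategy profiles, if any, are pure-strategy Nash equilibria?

(s1, t1) and (s2, t2)

(s1, t1): Rose gets 7.5 ≥ -1 from s2, and Colin gets 2 ≥ -5 from t2 — Nash equilibrium.
(s1, t2): Rose prefers s2 (3 > -2); Colin prefers t1 (2 > -5) — not an equilibrium.
(s2, t1): Rose prefers s1 (7.5 > -1); Colin prefers t2 (8 > -2) — not an equilibrium.
(s2, t2): Rose gets 3 ≥ -2 from s1, and Colin gets 8 ≥ -2 from t1 — Nash equilibrium.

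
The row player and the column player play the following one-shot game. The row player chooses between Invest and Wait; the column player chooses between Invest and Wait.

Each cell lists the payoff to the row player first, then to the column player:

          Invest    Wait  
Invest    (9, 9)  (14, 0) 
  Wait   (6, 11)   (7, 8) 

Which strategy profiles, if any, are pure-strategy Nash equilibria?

(Invest, Invest)

(Invest, Invest): the row player gets 9 ≥ 6 from Wait, and the column player gets 9 ≥ 0 from Wait — Nash equilibrium.
(Invest, Wait): the column player prefers Invest (9 > 0) — not an equilibrium.
(Wait, Invest): the row player prefers Invest (9 > 6) — not an equilibrium.
(Wait, Wait): the row player prefers Invest (14 > 7); the column player prefers Invest (11 > 8) — not an equilibrium.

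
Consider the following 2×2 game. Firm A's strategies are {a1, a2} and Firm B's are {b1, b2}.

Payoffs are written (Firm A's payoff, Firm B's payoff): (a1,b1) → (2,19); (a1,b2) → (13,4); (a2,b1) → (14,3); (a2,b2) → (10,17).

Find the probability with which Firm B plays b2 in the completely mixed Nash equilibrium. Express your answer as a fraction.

4/5

Let q be the probability that Firm B plays b1. In a completely mixed equilibrium, Firm A must be indifferent between a1 and a2.
Firm A's expected payoff from a1 is 2q + 13(1−q); from a2 it is 14q + 10(1−q).
Setting these equal: −11q + 13 = 4q + 10, so q = 1/5.
Therefore Firm B plays b2 with probability 1 − 1/5 = 4/5.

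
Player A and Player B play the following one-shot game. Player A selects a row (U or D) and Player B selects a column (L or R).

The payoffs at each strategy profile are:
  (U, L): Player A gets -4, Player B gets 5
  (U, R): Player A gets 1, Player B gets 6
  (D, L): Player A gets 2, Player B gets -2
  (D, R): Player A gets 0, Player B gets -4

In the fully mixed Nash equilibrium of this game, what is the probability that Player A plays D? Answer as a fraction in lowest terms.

1/3

Let x be the probability that Player A plays U. In a completely mixed equilibrium, Player B must be indifferent between L and R.
Player B's expected payoff from L is 5x − 2(1−x); from R it is 6x − 4(1−x).
Setting these equal: 7x − 2 = 10x − 4, so x = 2/3.
Therefore Player A plays D with probability 1 − 2/3 = 1/3.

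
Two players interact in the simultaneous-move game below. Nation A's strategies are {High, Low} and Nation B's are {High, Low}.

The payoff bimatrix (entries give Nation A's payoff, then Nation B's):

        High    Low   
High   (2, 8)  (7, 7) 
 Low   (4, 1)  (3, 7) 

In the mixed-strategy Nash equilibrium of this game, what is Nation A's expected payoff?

First find y, the probability Nation B plays High, from Nation A's indifference between High and Low: 2y + 7(1−y) = 4y + 3(1−y), giving y = 2/3.
Since Nation A is indifferent in equilibrium, Nation A's expected payoff equals the payoff from either row against (2/3, 1/3). Using High: 2(2/3) + 7(1/3) = 11/3.

11/3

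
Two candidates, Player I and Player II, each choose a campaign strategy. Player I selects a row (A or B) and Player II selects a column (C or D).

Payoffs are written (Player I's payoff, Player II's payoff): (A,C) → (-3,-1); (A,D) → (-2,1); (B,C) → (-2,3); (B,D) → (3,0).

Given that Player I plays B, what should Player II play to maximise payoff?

Against B, Player II earns 3 from C and 0 from D.
So C is the best response.

C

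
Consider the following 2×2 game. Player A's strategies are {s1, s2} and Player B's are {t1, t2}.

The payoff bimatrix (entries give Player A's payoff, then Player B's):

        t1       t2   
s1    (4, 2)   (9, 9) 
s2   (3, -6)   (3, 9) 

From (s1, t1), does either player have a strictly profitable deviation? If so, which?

Player B

Player A at (s1, t1) earns 4; deviating to s2 yields 3 — not better.
Player B earns 2; deviating to t2 yields 9 — a strict improvement.
Only Player B has a strictly profitable deviation.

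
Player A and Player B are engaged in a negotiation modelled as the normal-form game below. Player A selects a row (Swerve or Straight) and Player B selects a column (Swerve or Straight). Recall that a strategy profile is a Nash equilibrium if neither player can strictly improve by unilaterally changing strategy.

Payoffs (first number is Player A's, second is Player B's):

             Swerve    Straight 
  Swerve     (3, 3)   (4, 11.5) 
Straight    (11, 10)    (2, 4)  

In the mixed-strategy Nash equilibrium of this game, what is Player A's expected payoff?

19/5

First find q, the probability Player B plays Swerve, from Player A's indifference between Swerve and Straight: 3q + 4(1−q) = 11q + 2(1−q), giving q = 1/5.
Since Player A is indifferent in equilibrium, Player A's expected payoff equals the payoff from either row against (1/5, 4/5). Using Swerve: 3(1/5) + 4(4/5) = 19/5.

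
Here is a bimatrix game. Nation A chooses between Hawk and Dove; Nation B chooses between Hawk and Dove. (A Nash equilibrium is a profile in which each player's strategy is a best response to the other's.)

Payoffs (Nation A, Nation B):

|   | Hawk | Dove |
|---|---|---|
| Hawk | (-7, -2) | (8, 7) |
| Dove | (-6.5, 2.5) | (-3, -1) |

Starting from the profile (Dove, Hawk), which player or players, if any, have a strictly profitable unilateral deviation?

Neither

Nation A at (Dove, Hawk) earns -6.5; deviating to Hawk yields -7 — not better.
Nation B earns 2.5; deviating to Dove yields -1 — not better.
Neither player can strictly improve; the profile is a Nash equilibrium.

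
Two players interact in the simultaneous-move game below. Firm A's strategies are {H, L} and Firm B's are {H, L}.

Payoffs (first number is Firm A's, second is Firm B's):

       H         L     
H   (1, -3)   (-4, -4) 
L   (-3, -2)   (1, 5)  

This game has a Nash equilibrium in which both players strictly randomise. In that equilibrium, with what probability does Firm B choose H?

Let q be the probability that Firm B plays H. In a completely mixed equilibrium, Firm A must be indifferent between H and L.
Firm A's expected payoff from H is q − 4(1−q); from L it is −3q + (1−q).
Setting these equal: 5q − 4 = −4q + 1, so q = 5/9.

5/9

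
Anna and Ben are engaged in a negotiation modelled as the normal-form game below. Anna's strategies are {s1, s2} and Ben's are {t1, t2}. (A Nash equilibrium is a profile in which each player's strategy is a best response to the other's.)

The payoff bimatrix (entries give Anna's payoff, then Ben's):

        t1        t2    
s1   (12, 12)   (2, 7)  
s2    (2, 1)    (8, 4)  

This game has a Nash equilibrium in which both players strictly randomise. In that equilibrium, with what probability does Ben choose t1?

3/8

Let q be the probability that Ben plays t1. In a completely mixed equilibrium, Anna must be indifferent between s1 and s2.
Anna's expected payoff from s1 is 12q + 2(1−q); from s2 it is 2q + 8(1−q).
Setting these equal: 10q + 2 = −6q + 8, so q = 3/8.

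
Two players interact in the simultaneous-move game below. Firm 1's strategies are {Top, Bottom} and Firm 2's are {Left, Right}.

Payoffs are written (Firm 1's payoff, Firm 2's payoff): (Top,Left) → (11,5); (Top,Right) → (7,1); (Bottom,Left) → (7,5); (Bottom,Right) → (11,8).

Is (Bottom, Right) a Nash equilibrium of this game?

Yes

At (Bottom, Right), Firm 1 earns 11; switching to Top would give 7, so Firm 1 has no profitable deviation.
Firm 2 earns 8; switching to Left would give 5, so Firm 2 has no profitable deviation.
Neither player can gain by a unilateral deviation, so this profile is a Nash equilibrium.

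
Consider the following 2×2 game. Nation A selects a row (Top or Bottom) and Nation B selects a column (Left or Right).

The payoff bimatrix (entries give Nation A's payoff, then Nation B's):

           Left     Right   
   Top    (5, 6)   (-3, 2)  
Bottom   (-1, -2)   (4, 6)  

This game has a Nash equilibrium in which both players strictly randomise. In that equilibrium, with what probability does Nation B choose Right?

Let c be the probability that Nation B plays Left. In a completely mixed equilibrium, Nation A must be indifferent between Top and Bottom.
Nation A's expected payoff from Top is 5c − 3(1−c); from Bottom it is −c + 4(1−c).
Setting these equal: 8c − 3 = −5c + 4, so c = 7/13.
Therefore Nation B plays Right with probability 1 − 7/13 = 6/13.

6/13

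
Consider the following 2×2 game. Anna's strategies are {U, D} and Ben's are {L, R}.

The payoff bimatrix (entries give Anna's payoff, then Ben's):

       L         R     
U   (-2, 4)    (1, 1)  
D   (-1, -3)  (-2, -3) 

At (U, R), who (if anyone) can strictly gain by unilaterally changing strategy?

Ben

Anna at (U, R) earns 1; deviating to D yields -2 — not better.
Ben earns 1; deviating to L yields 4 — a strict improvement.
Only Ben has a strictly profitable deviation.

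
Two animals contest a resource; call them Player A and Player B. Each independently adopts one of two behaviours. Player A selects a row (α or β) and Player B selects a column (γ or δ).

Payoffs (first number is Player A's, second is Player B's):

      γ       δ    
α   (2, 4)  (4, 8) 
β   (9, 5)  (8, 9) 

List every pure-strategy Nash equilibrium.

(α, γ): Player A prefers β (9 > 2); Player B prefers δ (8 > 4) — not an equilibrium.
(α, δ): Player A prefers β (8 > 4) — not an equilibrium.
(β, γ): Player B prefers δ (9 > 5) — not an equilibrium.
(β, δ): Player A gets 8 ≥ 4 from α, and Player B gets 9 ≥ 5 from γ — Nash equilibrium.

(β, δ)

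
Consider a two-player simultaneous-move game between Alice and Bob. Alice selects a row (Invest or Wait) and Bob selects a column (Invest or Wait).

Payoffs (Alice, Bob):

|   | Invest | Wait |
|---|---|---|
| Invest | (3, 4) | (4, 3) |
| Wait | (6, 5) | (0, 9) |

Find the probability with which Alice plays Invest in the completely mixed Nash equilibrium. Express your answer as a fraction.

Let x be the probability that Alice plays Invest. In a completely mixed equilibrium, Bob must be indifferent between Invest and Wait.
Bob's expected payoff from Invest is 4x + 5(1−x); from Wait it is 3x + 9(1−x).
Setting these equal: −x + 5 = −6x + 9, so x = 4/5.

4/5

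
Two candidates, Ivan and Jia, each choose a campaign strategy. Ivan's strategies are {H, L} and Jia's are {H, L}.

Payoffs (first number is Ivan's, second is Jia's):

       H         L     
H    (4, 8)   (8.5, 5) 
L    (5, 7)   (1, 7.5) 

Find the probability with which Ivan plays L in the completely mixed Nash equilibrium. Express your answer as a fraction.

Let x be the probability that Ivan plays H. In a completely mixed equilibrium, Jia must be indifferent between H and L.
Jia's expected payoff from H is 8x + 7(1−x); from L it is 5x + 7.5(1−x).
Setting these equal: x + 7 = −2.5x + 7.5, so x = 1/7.
Therefore Ivan plays L with probability 1 − 1/7 = 6/7.

6/7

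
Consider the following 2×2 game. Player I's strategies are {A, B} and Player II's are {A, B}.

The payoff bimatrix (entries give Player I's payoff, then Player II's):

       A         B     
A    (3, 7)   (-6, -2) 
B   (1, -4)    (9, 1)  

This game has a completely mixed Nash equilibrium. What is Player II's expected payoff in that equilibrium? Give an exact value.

-1/14

First find x, the probability Player I plays A, from Player II's indifference between A and B: 7x − 4(1−x) = −2x + (1−x), giving x = 5/14.
Since Player II is indifferent in equilibrium, Player II's expected payoff equals the payoff from either column against (5/14, 9/14). Using A: 7(5/14) − 4(9/14) = -1/14.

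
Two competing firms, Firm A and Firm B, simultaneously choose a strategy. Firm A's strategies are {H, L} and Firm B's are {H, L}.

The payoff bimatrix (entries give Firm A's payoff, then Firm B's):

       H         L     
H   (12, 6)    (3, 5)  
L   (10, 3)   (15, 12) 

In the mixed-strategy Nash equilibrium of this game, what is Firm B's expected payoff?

First find x, the probability Firm A plays H, from Firm B's indifference between H and L: 6x + 3(1−x) = 5x + 12(1−x), giving x = 9/10.
Since Firm B is indifferent in equilibrium, Firm B's expected payoff equals the payoff from either column against (9/10, 1/10). Using H: 6(9/10) + 3(1/10) = 57/10.

57/10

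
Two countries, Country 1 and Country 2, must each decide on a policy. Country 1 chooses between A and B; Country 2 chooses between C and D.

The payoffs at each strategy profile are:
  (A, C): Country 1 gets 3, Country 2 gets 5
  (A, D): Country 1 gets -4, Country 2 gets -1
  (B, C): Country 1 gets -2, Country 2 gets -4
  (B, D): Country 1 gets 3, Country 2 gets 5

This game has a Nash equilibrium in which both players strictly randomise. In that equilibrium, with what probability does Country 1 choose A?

Let p be the probability that Country 1 plays A. In a completely mixed equilibrium, Country 2 must be indifferent between C and D.
Country 2's expected payoff from C is 5p − 4(1−p); from D it is −p + 5(1−p).
Setting these equal: 9p − 4 = −6p + 5, so p = 3/5.

3/5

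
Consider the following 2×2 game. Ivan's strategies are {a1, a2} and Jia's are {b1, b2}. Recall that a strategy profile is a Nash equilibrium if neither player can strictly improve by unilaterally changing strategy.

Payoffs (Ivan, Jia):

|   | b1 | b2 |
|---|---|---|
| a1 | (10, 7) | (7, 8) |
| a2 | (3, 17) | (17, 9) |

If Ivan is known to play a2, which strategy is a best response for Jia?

b1

Against a2, Jia earns 17 from b1 and 9 from b2.
So b1 is the best response.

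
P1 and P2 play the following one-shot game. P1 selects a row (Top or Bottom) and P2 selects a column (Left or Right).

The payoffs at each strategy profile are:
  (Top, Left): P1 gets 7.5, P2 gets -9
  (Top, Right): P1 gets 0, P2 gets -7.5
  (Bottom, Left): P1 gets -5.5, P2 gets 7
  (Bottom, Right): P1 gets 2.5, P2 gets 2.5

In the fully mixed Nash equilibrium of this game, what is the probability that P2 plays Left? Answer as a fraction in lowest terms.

Let q be the probability that P2 plays Left. In a completely mixed equilibrium, P1 must be indifferent between Top and Bottom.
P1's expected payoff from Top is 7.5q; from Bottom it is −5.5q + 2.5(1−q).
Setting these equal: 7.5q = −8q + 2.5, so q = 5/31.

5/31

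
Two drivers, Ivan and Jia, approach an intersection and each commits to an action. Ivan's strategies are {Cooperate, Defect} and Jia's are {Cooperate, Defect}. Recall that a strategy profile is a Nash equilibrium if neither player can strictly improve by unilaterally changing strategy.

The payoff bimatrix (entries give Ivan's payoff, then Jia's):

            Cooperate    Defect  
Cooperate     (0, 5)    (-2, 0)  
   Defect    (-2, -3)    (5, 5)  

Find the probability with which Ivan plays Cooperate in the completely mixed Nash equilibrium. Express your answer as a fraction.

Let p be the probability that Ivan plays Cooperate. In a completely mixed equilibrium, Jia must be indifferent between Cooperate and Defect.
Jia's expected payoff from Cooperate is 5p − 3(1−p); from Defect it is 5(1−p).
Setting these equal: 8p − 3 = −5p + 5, so p = 8/13.

8/13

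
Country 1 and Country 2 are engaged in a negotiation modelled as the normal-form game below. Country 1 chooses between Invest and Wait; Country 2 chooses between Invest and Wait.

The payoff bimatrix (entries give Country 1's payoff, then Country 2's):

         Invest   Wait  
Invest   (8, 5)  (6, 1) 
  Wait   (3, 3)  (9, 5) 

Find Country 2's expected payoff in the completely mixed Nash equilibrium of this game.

11/3

First find x, the probability Country 1 plays Invest, from Country 2's indifference between Invest and Wait: 5x + 3(1−x) = x + 5(1−x), giving x = 1/3.
Since Country 2 is indifferent in equilibrium, Country 2's expected payoff equals the payoff from either column against (1/3, 2/3). Using Invest: 5(1/3) + 3(2/3) = 11/3.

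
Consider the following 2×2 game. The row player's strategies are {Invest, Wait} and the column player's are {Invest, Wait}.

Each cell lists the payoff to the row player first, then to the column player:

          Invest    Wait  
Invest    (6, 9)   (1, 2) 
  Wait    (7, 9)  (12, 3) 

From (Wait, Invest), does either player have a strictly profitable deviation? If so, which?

Neither

The row player at (Wait, Invest) earns 7; deviating to Invest yields 6 — not better.
The column player earns 9; deviating to Wait yields 3 — not better.
Neither player can strictly improve; the profile is a Nash equilibrium.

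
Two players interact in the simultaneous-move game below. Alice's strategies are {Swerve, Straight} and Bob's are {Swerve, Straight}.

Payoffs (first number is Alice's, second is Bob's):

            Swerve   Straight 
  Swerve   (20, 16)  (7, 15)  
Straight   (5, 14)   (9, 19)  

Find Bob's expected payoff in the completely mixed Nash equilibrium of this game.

47/3

First find x, the probability Alice plays Swerve, from Bob's indifference between Swerve and Straight: 16x + 14(1−x) = 15x + 19(1−x), giving x = 5/6.
Since Bob is indifferent in equilibrium, Bob's expected payoff equals the payoff from either column against (5/6, 1/6). Using Swerve: 16(5/6) + 14(1/6) = 47/3.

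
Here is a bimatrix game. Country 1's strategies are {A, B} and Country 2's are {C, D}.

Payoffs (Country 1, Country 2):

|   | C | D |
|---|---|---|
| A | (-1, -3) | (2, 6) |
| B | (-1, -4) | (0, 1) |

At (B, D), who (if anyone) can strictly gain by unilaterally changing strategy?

Country 1

Country 1 at (B, D) earns 0; deviating to A yields 2 — a strict improvement.
Country 2 earns 1; deviating to C yields -4 — not better.
Only Country 1 has a strictly profitable deviation.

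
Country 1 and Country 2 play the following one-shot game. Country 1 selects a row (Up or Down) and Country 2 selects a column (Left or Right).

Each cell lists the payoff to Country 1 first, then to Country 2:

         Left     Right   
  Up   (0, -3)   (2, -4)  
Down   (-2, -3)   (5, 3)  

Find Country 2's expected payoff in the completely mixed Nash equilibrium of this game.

-3

First find p, the probability Country 1 plays Up, from Country 2's indifference between Left and Right: −3p − 3(1−p) = −4p + 3(1−p), giving p = 6/7.
Since Country 2 is indifferent in equilibrium, Country 2's expected payoff equals the payoff from either column against (6/7, 1/7). Using Left: −3(6/7) − 3(1/7) = -3.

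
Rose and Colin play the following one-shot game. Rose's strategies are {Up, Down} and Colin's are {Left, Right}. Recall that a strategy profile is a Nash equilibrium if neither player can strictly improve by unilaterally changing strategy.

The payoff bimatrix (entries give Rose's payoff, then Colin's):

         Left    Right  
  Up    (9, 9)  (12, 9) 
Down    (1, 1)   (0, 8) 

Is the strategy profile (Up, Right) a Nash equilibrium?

Yes

At (Up, Right), Rose earns 12; switching to Down would give 0, so Rose has no profitable deviation.
Colin earns 9; switching to Left would give 9, so Colin has no profitable deviation.
Neither player can gain by a unilateral deviation, so this profile is a Nash equilibrium.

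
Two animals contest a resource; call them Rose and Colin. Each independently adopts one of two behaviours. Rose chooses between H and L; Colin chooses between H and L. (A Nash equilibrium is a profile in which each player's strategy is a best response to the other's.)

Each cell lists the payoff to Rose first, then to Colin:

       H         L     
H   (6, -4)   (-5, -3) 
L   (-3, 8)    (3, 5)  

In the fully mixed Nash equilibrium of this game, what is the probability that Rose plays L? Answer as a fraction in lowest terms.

Let r be the probability that Rose plays H. In a completely mixed equilibrium, Colin must be indifferent between H and L.
Colin's expected payoff from H is −4r + 8(1−r); from L it is −3r + 5(1−r).
Setting these equal: −12r + 8 = −8r + 5, so r = 3/4.
Therefore Rose plays L with probability 1 − 3/4 = 1/4.

1/4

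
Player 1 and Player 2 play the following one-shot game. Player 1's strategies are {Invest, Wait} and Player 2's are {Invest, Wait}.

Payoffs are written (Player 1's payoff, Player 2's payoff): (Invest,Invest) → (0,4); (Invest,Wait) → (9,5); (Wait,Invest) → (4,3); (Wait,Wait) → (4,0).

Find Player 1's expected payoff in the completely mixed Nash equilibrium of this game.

First find y, the probability Player 2 plays Invest, from Player 1's indifference between Invest and Wait: 9(1−y) = 4y + 4(1−y), giving y = 5/9.
Since Player 1 is indifferent in equilibrium, Player 1's expected payoff equals the payoff from either row against (5/9, 4/9). Using Invest: 9(4/9) = 4.

4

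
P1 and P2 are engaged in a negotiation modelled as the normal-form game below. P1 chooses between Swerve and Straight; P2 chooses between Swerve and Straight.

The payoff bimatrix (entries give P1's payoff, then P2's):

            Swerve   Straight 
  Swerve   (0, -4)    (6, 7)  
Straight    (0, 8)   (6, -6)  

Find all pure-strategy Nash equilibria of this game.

(Swerve, Swerve): P2 prefers Straight (7 > -4) — not an equilibrium.
(Swerve, Straight): P1 gets 6 ≥ 6 from Straight, and P2 gets 7 ≥ -4 from Swerve — Nash equilibrium.
(Straight, Swerve): P1 gets 0 ≥ 0 from Swerve, and P2 gets 8 ≥ -6 from Straight — Nash equilibrium.
(Straight, Straight): P2 prefers Swerve (8 > -6) — not an equilibrium.

(Swerve, Straight) and (Straight, Swerve)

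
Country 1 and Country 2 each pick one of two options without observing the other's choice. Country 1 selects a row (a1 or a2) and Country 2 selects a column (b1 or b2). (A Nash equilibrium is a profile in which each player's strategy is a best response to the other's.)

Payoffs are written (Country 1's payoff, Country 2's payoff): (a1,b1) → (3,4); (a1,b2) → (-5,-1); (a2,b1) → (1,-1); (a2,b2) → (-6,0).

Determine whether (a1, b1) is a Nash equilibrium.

At (a1, b1), Country 1 earns 3; switching to a2 would give 1, so Country 1 has no profitable deviation.
Country 2 earns 4; switching to b2 would give -1, so Country 2 has no profitable deviation.
Neither player can gain by a unilateral deviation, so this profile is a Nash equilibrium.

Yes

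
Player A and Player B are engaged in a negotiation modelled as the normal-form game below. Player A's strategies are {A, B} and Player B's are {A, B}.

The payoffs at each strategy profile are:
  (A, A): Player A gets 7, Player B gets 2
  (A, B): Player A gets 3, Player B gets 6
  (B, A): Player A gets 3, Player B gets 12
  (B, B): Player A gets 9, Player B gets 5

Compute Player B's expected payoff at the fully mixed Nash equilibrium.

First find x, the probability Player A plays A, from Player B's indifference between A and B: 2x + 12(1−x) = 6x + 5(1−x), giving x = 7/11.
Since Player B is indifferent in equilibrium, Player B's expected payoff equals the payoff from either column against (7/11, 4/11). Using A: 2(7/11) + 12(4/11) = 62/11.

62/11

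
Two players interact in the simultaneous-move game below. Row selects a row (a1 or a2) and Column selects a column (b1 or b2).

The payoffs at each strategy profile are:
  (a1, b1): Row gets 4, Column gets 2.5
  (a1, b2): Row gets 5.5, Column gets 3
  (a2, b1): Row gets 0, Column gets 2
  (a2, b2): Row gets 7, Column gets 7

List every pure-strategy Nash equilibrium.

(a1, b1): Column prefers b2 (3 > 2.5) — not an equilibrium.
(a1, b2): Row prefers a2 (7 > 5.5) — not an equilibrium.
(a2, b1): Row prefers a1 (4 > 0); Column prefers b2 (7 > 2) — not an equilibrium.
(a2, b2): Row gets 7 ≥ 5.5 from a1, and Column gets 7 ≥ 2 from b1 — Nash equilibrium.

(a2, b2)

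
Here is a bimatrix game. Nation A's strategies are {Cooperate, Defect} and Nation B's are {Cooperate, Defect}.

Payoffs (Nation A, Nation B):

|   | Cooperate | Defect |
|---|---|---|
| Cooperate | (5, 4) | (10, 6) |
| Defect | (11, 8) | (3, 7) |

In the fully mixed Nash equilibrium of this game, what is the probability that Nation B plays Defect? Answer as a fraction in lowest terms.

Let q be the probability that Nation B plays Cooperate. In a completely mixed equilibrium, Nation A must be indifferent between Cooperate and Defect.
Nation A's expected payoff from Cooperate is 5q + 10(1−q); from Defect it is 11q + 3(1−q).
Setting these equal: −5q + 10 = 8q + 3, so q = 7/13.
Therefore Nation B plays Defect with probability 1 − 7/13 = 6/13.

6/13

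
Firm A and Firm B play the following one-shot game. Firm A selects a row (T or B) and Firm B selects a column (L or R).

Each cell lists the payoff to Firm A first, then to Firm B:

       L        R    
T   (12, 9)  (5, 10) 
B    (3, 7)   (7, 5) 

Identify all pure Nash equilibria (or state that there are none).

none

(T, L): Firm B prefers R (10 > 9) — not an equilibrium.
(T, R): Firm A prefers B (7 > 5) — not an equilibrium.
(B, L): Firm A prefers T (12 > 3) — not an equilibrium.
(B, R): Firm B prefers L (7 > 5) — not an equilibrium.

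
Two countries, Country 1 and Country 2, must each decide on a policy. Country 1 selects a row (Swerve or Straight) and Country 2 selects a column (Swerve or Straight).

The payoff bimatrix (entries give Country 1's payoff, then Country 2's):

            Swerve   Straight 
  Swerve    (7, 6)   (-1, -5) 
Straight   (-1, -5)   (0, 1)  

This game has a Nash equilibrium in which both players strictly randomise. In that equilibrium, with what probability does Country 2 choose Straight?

8/9

Let c be the probability that Country 2 plays Swerve. In a completely mixed equilibrium, Country 1 must be indifferent between Swerve and Straight.
Country 1's expected payoff from Swerve is 7c − (1−c); from Straight it is −c.
Setting these equal: 8c − 1 = −c, so c = 1/9.
Therefore Country 2 plays Straight with probability 1 − 1/9 = 8/9.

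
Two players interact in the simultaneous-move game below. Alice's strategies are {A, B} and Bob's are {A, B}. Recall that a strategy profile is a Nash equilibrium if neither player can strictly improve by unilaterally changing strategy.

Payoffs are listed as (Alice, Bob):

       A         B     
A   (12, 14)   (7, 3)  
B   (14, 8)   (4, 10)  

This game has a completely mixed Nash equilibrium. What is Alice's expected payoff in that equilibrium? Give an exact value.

10

First find q, the probability Bob plays A, from Alice's indifference between A and B: 12q + 7(1−q) = 14q + 4(1−q), giving q = 3/5.
Since Alice is indifferent in equilibrium, Alice's expected payoff equals the payoff from either row against (3/5, 2/5). Using A: 12(3/5) + 7(2/5) = 10.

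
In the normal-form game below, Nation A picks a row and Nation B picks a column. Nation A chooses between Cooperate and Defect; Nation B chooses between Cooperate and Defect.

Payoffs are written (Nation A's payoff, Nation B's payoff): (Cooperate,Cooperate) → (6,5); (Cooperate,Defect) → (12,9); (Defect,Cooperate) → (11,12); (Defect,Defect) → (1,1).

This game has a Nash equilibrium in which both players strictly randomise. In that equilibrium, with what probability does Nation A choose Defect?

Let x be the probability that Nation A plays Cooperate. In a completely mixed equilibrium, Nation B must be indifferent between Cooperate and Defect.
Nation B's expected payoff from Cooperate is 5x + 12(1−x); from Defect it is 9x + (1−x).
Setting these equal: −7x + 12 = 8x + 1, so x = 11/15.
Therefore Nation A plays Defect with probability 1 − 11/15 = 4/15.

4/15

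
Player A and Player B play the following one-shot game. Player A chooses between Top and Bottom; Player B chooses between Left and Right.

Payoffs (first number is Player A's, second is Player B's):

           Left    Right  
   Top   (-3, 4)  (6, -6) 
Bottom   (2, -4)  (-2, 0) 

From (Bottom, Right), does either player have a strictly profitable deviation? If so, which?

Player A

Player A at (Bottom, Right) earns -2; deviating to Top yields 6 — a strict improvement.
Player B earns 0; deviating to Left yields -4 — not better.
Only Player A has a strictly profitable deviation.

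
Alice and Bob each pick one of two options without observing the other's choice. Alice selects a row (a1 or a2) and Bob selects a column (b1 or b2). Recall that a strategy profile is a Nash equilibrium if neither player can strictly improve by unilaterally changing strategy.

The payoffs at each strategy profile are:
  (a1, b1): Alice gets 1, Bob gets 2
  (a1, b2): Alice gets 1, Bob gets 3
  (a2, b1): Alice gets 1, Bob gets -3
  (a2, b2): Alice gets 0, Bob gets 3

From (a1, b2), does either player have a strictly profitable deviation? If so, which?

Alice at (a1, b2) earns 1; deviating to a2 yields 0 — not better.
Bob earns 3; deviating to b1 yields 2 — not better.
Neither player can strictly improve; the profile is a Nash equilibrium.

Neither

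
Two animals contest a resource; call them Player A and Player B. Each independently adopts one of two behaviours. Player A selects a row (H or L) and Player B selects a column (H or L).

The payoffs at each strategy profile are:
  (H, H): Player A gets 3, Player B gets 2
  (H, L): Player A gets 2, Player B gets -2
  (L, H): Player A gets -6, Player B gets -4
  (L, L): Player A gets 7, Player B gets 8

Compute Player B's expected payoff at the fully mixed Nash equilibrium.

1/2

First find p, the probability Player A plays H, from Player B's indifference between H and L: 2p − 4(1−p) = −2p + 8(1−p), giving p = 3/4.
Since Player B is indifferent in equilibrium, Player B's expected payoff equals the payoff from either column against (3/4, 1/4). Using H: 2(3/4) − 4(1/4) = 1/2.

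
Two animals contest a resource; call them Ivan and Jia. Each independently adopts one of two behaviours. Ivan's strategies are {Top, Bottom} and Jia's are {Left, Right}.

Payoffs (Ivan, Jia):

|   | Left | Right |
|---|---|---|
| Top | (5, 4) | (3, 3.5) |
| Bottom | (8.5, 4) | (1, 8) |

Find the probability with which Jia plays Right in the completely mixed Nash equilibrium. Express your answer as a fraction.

Let q be the probability that Jia plays Left. In a completely mixed equilibrium, Ivan must be indifferent between Top and Bottom.
Ivan's expected payoff from Top is 5q + 3(1−q); from Bottom it is 8.5q + (1−q).
Setting these equal: 2q + 3 = 7.5q + 1, so q = 4/11.
Therefore Jia plays Right with probability 1 − 4/11 = 7/11.

7/11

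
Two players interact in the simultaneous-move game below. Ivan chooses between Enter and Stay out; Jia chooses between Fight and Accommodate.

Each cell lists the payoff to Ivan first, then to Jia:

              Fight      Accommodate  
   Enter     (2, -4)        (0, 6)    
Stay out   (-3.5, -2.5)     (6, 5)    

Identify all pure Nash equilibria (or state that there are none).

(Stay out, Accommodate)

(Enter, Fight): Jia prefers Accommodate (6 > -4) — not an equilibrium.
(Enter, Accommodate): Ivan prefers Stay out (6 > 0) — not an equilibrium.
(Stay out, Fight): Ivan prefers Enter (2 > -3.5); Jia prefers Accommodate (5 > -2.5) — not an equilibrium.
(Stay out, Accommodate): Ivan gets 6 ≥ 0 from Enter, and Jia gets 5 ≥ -2.5 from Fight — Nash equilibrium.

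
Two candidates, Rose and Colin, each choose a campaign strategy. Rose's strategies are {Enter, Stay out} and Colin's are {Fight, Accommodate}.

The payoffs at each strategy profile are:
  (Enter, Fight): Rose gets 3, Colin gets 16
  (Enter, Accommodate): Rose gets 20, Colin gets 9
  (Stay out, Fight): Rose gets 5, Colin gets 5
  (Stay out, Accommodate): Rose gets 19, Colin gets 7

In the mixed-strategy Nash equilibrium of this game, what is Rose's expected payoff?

First find q, the probability Colin plays Fight, from Rose's indifference between Enter and Stay out: 3q + 20(1−q) = 5q + 19(1−q), giving q = 1/3.
Since Rose is indifferent in equilibrium, Rose's expected payoff equals the payoff from either row against (1/3, 2/3). Using Enter: 3(1/3) + 20(2/3) = 43/3.

43/3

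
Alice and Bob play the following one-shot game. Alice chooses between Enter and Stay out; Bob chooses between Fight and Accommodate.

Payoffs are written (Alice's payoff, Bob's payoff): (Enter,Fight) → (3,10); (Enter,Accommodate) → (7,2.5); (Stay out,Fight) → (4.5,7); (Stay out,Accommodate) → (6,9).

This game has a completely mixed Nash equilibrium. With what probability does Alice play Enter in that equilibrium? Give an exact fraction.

Let p be the probability that Alice plays Enter. In a completely mixed equilibrium, Bob must be indifferent between Fight and Accommodate.
Bob's expected payoff from Fight is 10p + 7(1−p); from Accommodate it is 2.5p + 9(1−p).
Setting these equal: 3p + 7 = −6.5p + 9, so p = 4/19.

4/19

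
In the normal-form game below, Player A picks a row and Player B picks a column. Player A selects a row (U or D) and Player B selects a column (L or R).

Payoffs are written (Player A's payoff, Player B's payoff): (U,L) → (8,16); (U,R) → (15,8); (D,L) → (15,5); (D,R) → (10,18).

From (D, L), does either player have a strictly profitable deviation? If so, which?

Player A at (D, L) earns 15; deviating to U yields 8 — not better.
Player B earns 5; deviating to R yields 18 — a strict improvement.
Only Player B has a strictly profitable deviation.

Player B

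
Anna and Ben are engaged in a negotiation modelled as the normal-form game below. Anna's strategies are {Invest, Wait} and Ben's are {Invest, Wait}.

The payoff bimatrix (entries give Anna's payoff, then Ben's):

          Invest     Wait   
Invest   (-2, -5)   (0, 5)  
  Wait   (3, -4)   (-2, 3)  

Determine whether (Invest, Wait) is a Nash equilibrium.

At (Invest, Wait), Anna earns 0; switching to Wait would give -2, so Anna has no profitable deviation.
Ben earns 5; switching to Invest would give -5, so Ben has no profitable deviation.
Neither player can gain by a unilateral deviation, so this profile is a Nash equilibrium.

Yes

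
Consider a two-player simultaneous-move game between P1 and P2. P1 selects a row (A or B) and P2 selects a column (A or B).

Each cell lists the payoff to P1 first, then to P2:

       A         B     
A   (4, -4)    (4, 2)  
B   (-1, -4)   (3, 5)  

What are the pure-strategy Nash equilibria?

(A, B)

(A, A): P2 prefers B (2 > -4) — not an equilibrium.
(A, B): P1 gets 4 ≥ 3 from B, and P2 gets 2 ≥ -4 from A — Nash equilibrium.
(B, A): P1 prefers A (4 > -1); P2 prefers B (5 > -4) — not an equilibrium.
(B, B): P1 prefers A (4 > 3) — not an equilibrium.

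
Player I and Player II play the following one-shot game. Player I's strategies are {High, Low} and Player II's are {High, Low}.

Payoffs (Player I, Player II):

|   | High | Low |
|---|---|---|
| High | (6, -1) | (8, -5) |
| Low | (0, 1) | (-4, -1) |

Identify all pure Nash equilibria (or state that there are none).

(High, High): Player I gets 6 ≥ 0 from Low, and Player II gets -1 ≥ -5 from Low — Nash equilibrium.
(High, Low): Player II prefers High (-1 > -5) — not an equilibrium.
(Low, High): Player I prefers High (6 > 0) — not an equilibrium.
(Low, Low): Player I prefers High (8 > -4); Player II prefers High (1 > -1) — not an equilibrium.

(High, High)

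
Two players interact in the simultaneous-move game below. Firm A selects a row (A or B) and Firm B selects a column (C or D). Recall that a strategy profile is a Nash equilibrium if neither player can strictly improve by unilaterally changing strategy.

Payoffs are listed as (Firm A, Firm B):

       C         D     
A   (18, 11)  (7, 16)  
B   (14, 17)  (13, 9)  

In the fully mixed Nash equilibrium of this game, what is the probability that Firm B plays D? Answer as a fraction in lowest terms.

2/5

Let c be the probability that Firm B plays C. In a completely mixed equilibrium, Firm A must be indifferent between A and B.
Firm A's expected payoff from A is 18c + 7(1−c); from B it is 14c + 13(1−c).
Setting these equal: 11c + 7 = c + 13, so c = 3/5.
Therefore Firm B plays D with probability 1 − 3/5 = 2/5.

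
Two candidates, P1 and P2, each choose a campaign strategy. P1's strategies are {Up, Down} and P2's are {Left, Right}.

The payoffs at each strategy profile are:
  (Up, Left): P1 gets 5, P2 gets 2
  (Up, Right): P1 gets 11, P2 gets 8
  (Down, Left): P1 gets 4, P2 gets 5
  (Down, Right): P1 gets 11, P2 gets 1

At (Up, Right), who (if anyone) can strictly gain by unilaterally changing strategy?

P1 at (Up, Right) earns 11; deviating to Down yields 11 — not better.
P2 earns 8; deviating to Left yields 2 — not better.
Neither player can strictly improve; the profile is a Nash equilibrium.

Neither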